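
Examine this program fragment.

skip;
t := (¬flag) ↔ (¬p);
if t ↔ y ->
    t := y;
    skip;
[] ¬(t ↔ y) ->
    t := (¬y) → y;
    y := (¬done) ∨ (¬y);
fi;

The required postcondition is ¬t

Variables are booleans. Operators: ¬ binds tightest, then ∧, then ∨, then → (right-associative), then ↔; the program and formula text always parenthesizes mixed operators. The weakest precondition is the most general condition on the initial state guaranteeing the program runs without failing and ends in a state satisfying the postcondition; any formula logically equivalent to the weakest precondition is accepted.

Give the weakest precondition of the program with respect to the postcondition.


Working backward. After the program, ¬t must hold.
Then branch requires ¬y; else branch requires ¬((¬y) → y).
Before the if: ((t ↔ y) → (¬y)) ∧ ((¬(t ↔ y)) → (¬((¬y) → y)))
Before t := (¬flag) ↔ (¬p): ((((¬flag) ↔ (¬p)) ↔ y) → (¬y)) ∧ ((¬(((¬flag) ↔ (¬p)) ↔ y)) → (¬((¬y) → y)))
Before skip: ((((¬flag) ↔ (¬p)) ↔ y) → (¬y)) ∧ ((¬(((¬flag) ↔ (¬p)) ↔ y)) → (¬((¬y) → y)))
Answer: WP = ((((¬flag) ↔ (¬p)) ↔ y) → (¬y)) ∧ ((¬(((¬flag) ↔ (¬p)) ↔ y)) → (¬((¬y) → y)))


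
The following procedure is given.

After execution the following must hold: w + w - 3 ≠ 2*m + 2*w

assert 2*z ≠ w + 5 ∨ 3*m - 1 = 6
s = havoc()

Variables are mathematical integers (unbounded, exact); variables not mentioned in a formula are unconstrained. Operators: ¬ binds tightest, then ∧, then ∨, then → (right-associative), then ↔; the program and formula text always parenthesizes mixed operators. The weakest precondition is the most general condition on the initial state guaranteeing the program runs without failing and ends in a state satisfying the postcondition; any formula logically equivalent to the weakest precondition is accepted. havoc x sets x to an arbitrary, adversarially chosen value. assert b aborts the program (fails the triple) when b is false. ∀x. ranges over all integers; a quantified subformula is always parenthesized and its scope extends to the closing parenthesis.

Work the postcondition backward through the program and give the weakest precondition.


Working backward. After the program, the postcondition w + w - 3 ≠ 2*m + 2*w must hold; in canonical form it is 2*m ≠ -3.
Before havoc s: 2*m ≠ -3
Before assert 2*z ≠ w + 5 ∨ 3*m - 1 = 6: (2*z ≠ w + 5 ∨ 3*m = 7) ∧ 2*m ≠ -3
Answer: WP = (2*z ≠ w + 5 ∨ 3*m = 7) ∧ 2*m ≠ -3


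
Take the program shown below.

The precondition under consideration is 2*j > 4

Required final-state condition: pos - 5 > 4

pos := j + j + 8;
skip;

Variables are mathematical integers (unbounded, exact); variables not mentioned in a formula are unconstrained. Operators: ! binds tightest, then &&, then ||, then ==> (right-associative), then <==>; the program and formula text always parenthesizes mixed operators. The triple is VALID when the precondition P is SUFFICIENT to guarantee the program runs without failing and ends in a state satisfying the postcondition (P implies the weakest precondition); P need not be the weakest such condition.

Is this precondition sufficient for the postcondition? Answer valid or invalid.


Working backward. After the program, the postcondition pos - 5 > 4 must hold; in canonical form it is pos > 9.
Before skip: pos > 9
Before pos := j + j + 8: 2*j > 1
The weakest precondition is 2*j > 1.
Check whether 2*j > 4 implies it.
Every state satisfying the precondition satisfies the weakest precondition: the implication holds.
Answer: valid


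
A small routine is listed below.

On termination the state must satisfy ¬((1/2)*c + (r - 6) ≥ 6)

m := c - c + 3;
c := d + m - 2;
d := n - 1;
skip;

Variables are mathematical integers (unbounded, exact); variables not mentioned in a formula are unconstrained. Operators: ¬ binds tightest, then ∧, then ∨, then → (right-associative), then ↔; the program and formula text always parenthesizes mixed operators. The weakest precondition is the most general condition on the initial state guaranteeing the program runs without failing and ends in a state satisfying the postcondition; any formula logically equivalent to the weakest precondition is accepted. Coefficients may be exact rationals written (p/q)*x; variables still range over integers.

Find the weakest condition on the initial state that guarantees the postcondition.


Working backward. After the program, the postcondition ¬((1/2)*c + (r - 6) ≥ 6) must hold; in canonical form it is ¬((1/2)*c + r ≥ 12).
Before skip: ¬((1/2)*c + r ≥ 12)
Before d := n - 1: ¬((1/2)*c + r ≥ 12)
Before c := d + m - 2: ¬((1/2)*d + (1/2)*m + r ≥ 13)
Before m := c - c + 3: ¬((1/2)*d + r ≥ 23/2)
Answer: WP = ¬((1/2)*d + r ≥ 23/2)


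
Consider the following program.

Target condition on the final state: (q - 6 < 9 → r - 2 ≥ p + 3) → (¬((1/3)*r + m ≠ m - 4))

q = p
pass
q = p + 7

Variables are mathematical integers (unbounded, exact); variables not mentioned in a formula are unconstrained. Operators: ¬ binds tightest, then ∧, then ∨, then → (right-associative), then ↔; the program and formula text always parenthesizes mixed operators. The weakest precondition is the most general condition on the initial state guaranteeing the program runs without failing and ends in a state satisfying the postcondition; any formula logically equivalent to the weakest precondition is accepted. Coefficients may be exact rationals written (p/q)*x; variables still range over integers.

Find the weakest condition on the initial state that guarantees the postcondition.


Working backward. After the program, the postcondition (q - 6 < 9 → r - 2 ≥ p + 3) → (¬((1/3)*r + m ≠ m - 4)) must hold; in canonical form it is (q < 15 → r ≥ p + 5) → (¬((1/3)*r ≠ -4)).
Before q := p + 7: (p < 8 → r ≥ p + 5) → (¬((1/3)*r ≠ -4))
Before skip: (p < 8 → r ≥ p + 5) → (¬((1/3)*r ≠ -4))
Before q := p: (p < 8 → r ≥ p + 5) → (¬((1/3)*r ≠ -4))
Answer: WP = (p < 8 → r ≥ p + 5) → (¬((1/3)*r ≠ -4))


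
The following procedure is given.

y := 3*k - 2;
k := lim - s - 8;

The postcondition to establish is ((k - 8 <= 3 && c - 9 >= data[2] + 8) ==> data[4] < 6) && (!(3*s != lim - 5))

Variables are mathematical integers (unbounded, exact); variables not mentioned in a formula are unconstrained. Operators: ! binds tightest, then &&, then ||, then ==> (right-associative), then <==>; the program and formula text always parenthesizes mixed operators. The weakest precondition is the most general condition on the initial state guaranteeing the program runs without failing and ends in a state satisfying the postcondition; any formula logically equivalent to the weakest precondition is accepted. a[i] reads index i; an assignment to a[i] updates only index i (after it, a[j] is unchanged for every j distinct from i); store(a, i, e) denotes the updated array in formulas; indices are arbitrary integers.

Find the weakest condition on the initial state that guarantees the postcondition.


Working backward. After the program, the postcondition ((k - 8 <= 3 && c - 9 >= data[2] + 8) ==> data[4] < 6) && (!(3*s != lim - 5)) must hold; in canonical form it is ((k <= 11 && c >= data[2] + 17) ==> data[4] < 6) && (!(3*s != lim - 5)).
Before k := lim - s - 8: ((lim <= s + 19 && c >= data[2] + 17) ==> data[4] < 6) && (!(3*s != lim - 5))
Before y := 3*k - 2: ((lim <= s + 19 && c >= data[2] + 17) ==> data[4] < 6) && (!(3*s != lim - 5))
Answer: WP = ((lim <= s + 19 && c >= data[2] + 17) ==> data[4] < 6) && (!(3*s != lim - 5))


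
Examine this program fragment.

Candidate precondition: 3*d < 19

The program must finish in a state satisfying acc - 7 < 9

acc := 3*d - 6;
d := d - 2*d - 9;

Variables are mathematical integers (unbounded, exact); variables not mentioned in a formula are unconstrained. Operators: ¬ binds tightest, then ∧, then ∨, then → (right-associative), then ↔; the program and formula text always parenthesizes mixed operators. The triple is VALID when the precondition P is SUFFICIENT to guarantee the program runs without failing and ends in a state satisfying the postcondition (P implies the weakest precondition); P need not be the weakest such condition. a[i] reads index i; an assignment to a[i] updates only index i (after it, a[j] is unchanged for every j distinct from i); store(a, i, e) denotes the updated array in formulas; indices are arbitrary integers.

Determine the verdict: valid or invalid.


Working backward. After the program, the postcondition acc - 7 < 9 must hold; in canonical form it is acc < 16.
Before d := d - 2*d - 9: acc < 16
Before acc := 3*d - 6: 3*d < 22
The weakest precondition is 3*d < 22.
Check whether 3*d < 19 implies it.
Every state satisfying the precondition satisfies the weakest precondition: the implication holds.
Answer: valid


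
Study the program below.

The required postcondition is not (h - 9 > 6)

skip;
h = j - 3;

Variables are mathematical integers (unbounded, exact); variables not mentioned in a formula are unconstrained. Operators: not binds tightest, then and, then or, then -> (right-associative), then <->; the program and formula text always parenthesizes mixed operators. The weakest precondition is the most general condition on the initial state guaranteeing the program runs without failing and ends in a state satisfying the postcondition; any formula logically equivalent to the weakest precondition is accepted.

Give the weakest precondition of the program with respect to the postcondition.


Working backward. After the program, the postcondition not (h - 9 > 6) must hold; in canonical form it is not (h > 15).
Before h := j - 3: not (j > 18)
Before skip: not (j > 18)
Answer: WP = not (j > 18)


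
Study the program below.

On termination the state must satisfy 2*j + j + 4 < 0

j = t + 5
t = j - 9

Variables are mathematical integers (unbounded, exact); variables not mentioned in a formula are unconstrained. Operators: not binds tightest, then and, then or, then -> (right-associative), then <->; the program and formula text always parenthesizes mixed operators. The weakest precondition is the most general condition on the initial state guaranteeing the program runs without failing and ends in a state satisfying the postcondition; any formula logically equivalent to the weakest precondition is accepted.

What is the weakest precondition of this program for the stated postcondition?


Working backward. After the program, the postcondition 2*j + j + 4 < 0 must hold; in canonical form it is 3*j < -4.
Before t := j - 9: 3*j < -4
Before j := t + 5: 3*t < -19
Answer: WP = 3*t < -19


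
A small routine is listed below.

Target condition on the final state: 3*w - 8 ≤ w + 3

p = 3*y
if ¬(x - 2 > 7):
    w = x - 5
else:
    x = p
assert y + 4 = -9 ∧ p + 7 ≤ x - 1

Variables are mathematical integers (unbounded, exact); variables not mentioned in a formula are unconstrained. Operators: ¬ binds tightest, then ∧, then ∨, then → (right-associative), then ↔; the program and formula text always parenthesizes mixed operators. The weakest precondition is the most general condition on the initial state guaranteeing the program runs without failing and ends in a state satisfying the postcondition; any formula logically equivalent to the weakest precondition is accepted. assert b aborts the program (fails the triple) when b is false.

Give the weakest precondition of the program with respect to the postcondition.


Working backward. After the program, the postcondition 3*w - 8 ≤ w + 3 must hold; in canonical form it is 2*w ≤ 11.
Before assert y + 4 = -9 ∧ p + 7 ≤ x - 1: y = -13 ∧ p ≤ x - 8 ∧ 2*w ≤ 11
Then branch requires y = -13 ∧ p ≤ x - 8 ∧ 2*x ≤ 21; else branch requires false.
Before the if: ((¬(x > 9)) → (y = -13 ∧ p ≤ x - 8 ∧ 2*x ≤ 21)) ∧ (¬(x > 9))
Before p := 3*y: ((¬(x > 9)) → (y = -13 ∧ 3*y ≤ x - 8 ∧ 2*x ≤ 21)) ∧ (¬(x > 9))
Answer: WP = ((¬(x > 9)) → (y = -13 ∧ 3*y ≤ x - 8 ∧ 2*x ≤ 21)) ∧ (¬(x > 9))


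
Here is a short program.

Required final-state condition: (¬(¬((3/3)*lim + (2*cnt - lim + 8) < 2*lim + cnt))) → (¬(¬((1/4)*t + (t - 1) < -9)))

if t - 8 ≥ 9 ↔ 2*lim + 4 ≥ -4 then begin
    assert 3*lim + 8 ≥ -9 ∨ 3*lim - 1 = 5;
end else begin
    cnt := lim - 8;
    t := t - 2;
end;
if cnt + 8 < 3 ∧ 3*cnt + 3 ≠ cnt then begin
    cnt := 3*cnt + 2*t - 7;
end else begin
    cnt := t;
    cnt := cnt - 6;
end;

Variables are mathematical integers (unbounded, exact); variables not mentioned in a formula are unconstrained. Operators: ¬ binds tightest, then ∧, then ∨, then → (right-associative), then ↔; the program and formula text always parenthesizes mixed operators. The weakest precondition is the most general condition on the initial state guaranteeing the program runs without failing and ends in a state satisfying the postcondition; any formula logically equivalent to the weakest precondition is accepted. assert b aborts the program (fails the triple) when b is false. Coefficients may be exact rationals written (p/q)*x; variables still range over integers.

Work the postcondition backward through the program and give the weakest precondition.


Working backward. After the program, the postcondition (¬(¬((3/3)*lim + (2*cnt - lim + 8) < 2*lim + cnt))) → (¬(¬((1/4)*t + (t - 1) < -9))) must hold; in canonical form it is cnt < 2*lim - 8 → (5/4)*t < -8.
Then branch requires 3*cnt + 2*t < 2*lim - 1 → (5/4)*t < -8; else branch requires t < 2*lim - 2 → (5/4)*t < -8.
Before the if: ((cnt < -5 ∧ 2*cnt ≠ -3) → (3*cnt + 2*t < 2*lim - 1 → (5/4)*t < -8)) ∧ ((¬(cnt < -5 ∧ 2*cnt ≠ -3)) → (t < 2*lim - 2 → (5/4)*t < -8))
Then branch requires (3*lim ≥ -17 ∨ 3*lim = 6) ∧ ((cnt < -5 ∧ 2*cnt ≠ -3) → (3*cnt + 2*t < 2*lim - 1 → (5/4)*t < -8)) ∧ ((¬(cnt < -5 ∧ 2*cnt ≠ -3)) → (t < 2*lim - 2 → (5/4)*t < -8)); else branch requires ((lim < 3 ∧ 2*lim ≠ 13) → (lim + 2*t < 27 → (5/4)*t < -11/2)) ∧ ((¬(lim < 3 ∧ 2*lim ≠ 13)) → (t < 2*lim → (5/4)*t < -11/2)).
Before the if: ((t ≥ 17 ↔ 2*lim ≥ -8) → ((3*lim ≥ -17 ∨ 3*lim = 6) ∧ ((cnt < -5 ∧ 2*cnt ≠ -3) → (3*cnt + 2*t < 2*lim - 1 → (5/4)*t < -8)) ∧ ((¬(cnt < -5 ∧ 2*cnt ≠ -3)) → (t < 2*lim - 2 → (5/4)*t < -8)))) ∧ ((¬(t ≥ 17 ↔ 2*lim ≥ -8)) → (((lim < 3 ∧ 2*lim ≠ 13) → (lim + 2*t < 27 → (5/4)*t < -11/2)) ∧ ((¬(lim < 3 ∧ 2*lim ≠ 13)) → (t < 2*lim → (5/4)*t < -11/2))))
Answer: WP = ((t ≥ 17 ↔ 2*lim ≥ -8) → ((3*lim ≥ -17 ∨ 3*lim = 6) ∧ ((cnt < -5 ∧ 2*cnt ≠ -3) → (3*cnt + 2*t < 2*lim - 1 → (5/4)*t < -8)) ∧ ((¬(cnt < -5 ∧ 2*cnt ≠ -3)) → (t < 2*lim - 2 → (5/4)*t < -8)))) ∧ ((¬(t ≥ 17 ↔ 2*lim ≥ -8)) → (((lim < 3 ∧ 2*lim ≠ 13) → (lim + 2*t < 27 → (5/4)*t < -11/2)) ∧ ((¬(lim < 3 ∧ 2*lim ≠ 13)) → (t < 2*lim → (5/4)*t < -11/2))))


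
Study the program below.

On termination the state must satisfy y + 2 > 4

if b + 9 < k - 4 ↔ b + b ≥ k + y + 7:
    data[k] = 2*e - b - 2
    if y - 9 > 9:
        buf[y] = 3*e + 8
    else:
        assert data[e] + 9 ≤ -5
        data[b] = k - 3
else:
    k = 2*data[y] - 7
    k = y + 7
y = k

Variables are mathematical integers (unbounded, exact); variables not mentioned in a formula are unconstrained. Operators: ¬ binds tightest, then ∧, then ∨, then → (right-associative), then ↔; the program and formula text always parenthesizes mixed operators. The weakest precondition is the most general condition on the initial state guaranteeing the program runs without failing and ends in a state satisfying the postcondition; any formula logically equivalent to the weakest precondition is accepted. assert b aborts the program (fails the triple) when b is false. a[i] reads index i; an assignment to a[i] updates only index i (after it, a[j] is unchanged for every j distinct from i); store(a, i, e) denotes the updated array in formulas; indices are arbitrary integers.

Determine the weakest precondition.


Working backward. After the program, the postcondition y + 2 > 4 must hold; in canonical form it is y > 2.
Before y := k: k > 2
Then branch requires (y > 18 → k > 2) ∧ ((¬(y > 18)) → (store(data, k, -b + 2*e - 2)[e] ≤ -14 ∧ k > 2)); else branch requires y > -5.
Before the if: ((b < k - 13 ↔ 2*b ≥ k + y + 7) → ((y > 18 → k > 2) ∧ ((¬(y > 18)) → (store(data, k, -b + 2*e - 2)[e] ≤ -14 ∧ k > 2)))) ∧ ((¬(b < k - 13 ↔ 2*b ≥ k + y + 7)) → y > -5)
Answer: WP = ((b < k - 13 ↔ 2*b ≥ k + y + 7) → ((y > 18 → k > 2) ∧ ((¬(y > 18)) → (store(data, k, -b + 2*e - 2)[e] ≤ -14 ∧ k > 2)))) ∧ ((¬(b < k - 13 ↔ 2*b ≥ k + y + 7)) → y > -5)


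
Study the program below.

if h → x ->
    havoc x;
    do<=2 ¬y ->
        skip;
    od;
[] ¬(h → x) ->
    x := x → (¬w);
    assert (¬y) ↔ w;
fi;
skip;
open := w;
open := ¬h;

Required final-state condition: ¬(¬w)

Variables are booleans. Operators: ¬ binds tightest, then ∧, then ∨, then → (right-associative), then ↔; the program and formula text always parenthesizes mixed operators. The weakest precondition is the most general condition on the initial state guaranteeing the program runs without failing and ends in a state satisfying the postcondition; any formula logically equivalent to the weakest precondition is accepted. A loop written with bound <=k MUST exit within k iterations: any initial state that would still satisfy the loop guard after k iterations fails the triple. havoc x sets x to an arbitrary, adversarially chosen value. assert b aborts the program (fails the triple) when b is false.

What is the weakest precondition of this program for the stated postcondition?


Working backward. After the program, the postcondition ¬(¬w) must hold; in canonical form it is w.
Before open := ¬h: w
Before open := w: w
Before skip: w
Then branch requires ((¬y) → (((¬y) → (y ∧ w)) ∧ (y → w))) ∧ (y → w); else branch requires ((¬y) ↔ w) ∧ w.
Before the if: ((h → x) → (((¬y) → (((¬y) → (y ∧ w)) ∧ (y → w))) ∧ (y → w))) ∧ ((¬(h → x)) → (((¬y) ↔ w) ∧ w))
Answer: WP = ((h → x) → (((¬y) → (((¬y) → (y ∧ w)) ∧ (y → w))) ∧ (y → w))) ∧ ((¬(h → x)) → (((¬y) ↔ w) ∧ w))


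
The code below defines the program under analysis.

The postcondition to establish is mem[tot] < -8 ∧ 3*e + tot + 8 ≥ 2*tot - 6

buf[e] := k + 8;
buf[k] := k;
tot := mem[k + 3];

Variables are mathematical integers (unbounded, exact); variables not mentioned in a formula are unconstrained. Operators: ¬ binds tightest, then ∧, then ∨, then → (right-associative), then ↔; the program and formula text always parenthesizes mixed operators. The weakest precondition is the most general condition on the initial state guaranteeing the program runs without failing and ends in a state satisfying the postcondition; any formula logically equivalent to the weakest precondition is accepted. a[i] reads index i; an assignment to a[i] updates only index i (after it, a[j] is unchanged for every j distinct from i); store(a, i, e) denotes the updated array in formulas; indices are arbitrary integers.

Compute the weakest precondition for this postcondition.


Working backward. After the program, the postcondition mem[tot] < -8 ∧ 3*e + tot + 8 ≥ 2*tot - 6 must hold; in canonical form it is mem[tot] < -8 ∧ 3*e ≥ tot - 14.
Before tot := mem[k + 3]: mem[mem[k + 3]] < -8 ∧ 3*e ≥ mem[k + 3] - 14
Before buf[k] := k: mem[mem[k + 3]] < -8 ∧ 3*e ≥ mem[k + 3] - 14
Before buf[e] := k + 8: mem[mem[k + 3]] < -8 ∧ 3*e ≥ mem[k + 3] - 14
Answer: WP = mem[mem[k + 3]] < -8 ∧ 3*e ≥ mem[k + 3] - 14


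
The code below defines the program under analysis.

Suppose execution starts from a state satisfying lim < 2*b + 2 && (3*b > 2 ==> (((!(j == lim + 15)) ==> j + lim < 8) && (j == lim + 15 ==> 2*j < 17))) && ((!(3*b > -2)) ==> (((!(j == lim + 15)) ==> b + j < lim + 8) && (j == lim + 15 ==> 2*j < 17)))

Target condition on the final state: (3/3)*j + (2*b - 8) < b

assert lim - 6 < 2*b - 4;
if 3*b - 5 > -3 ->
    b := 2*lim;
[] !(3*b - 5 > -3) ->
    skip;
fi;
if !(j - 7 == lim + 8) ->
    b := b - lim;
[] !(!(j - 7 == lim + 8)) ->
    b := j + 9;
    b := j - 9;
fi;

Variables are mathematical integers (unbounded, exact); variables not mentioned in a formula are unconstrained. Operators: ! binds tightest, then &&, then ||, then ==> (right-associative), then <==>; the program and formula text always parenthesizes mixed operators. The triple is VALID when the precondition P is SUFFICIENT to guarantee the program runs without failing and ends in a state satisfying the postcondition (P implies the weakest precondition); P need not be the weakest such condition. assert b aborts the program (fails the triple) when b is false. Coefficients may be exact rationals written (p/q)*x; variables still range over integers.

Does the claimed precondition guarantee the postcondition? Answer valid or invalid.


Working backward. After the program, the postcondition (3/3)*j + (2*b - 8) < b must hold; in canonical form it is b + j < 8.
Then branch requires b + j < lim + 8; else branch requires 2*j < 17.
Before the if: ((!(j == lim + 15)) ==> b + j < lim + 8) && (j == lim + 15 ==> 2*j < 17)
Then branch requires ((!(j == lim + 15)) ==> j + lim < 8) && (j == lim + 15 ==> 2*j < 17); else branch requires ((!(j == lim + 15)) ==> b + j < lim + 8) && (j == lim + 15 ==> 2*j < 17).
Before the if: (3*b > 2 ==> (((!(j == lim + 15)) ==> j + lim < 8) && (j == lim + 15 ==> 2*j < 17))) && ((!(3*b > 2)) ==> (((!(j == lim + 15)) ==> b + j < lim + 8) && (j == lim + 15 ==> 2*j < 17)))
Before assert lim - 6 < 2*b - 4: lim < 2*b + 2 && (3*b > 2 ==> (((!(j == lim + 15)) ==> j + lim < 8) && (j == lim + 15 ==> 2*j < 17))) && ((!(3*b > 2)) ==> (((!(j == lim + 15)) ==> b + j < lim + 8) && (j == lim + 15 ==> 2*j < 17)))
The weakest precondition is lim < 2*b + 2 && (3*b > 2 ==> (((!(j == lim + 15)) ==> j + lim < 8) && (j == lim + 15 ==> 2*j < 17))) && ((!(3*b > 2)) ==> (((!(j == lim + 15)) ==> b + j < lim + 8) && (j == lim + 15 ==> 2*j < 17))).
Check whether lim < 2*b + 2 && (3*b > 2 ==> (((!(j == lim + 15)) ==> j + lim < 8) && (j == lim + 15 ==> 2*j < 17))) && ((!(3*b > -2)) ==> (((!(j == lim + 15)) ==> b + j < lim + 8) && (j == lim + 15 ==> 2*j < 17))) implies it.
Countermodel: at the initial state b = 0, j = 15, lim = 0, the precondition holds but the weakest precondition fails.
Answer: invalid


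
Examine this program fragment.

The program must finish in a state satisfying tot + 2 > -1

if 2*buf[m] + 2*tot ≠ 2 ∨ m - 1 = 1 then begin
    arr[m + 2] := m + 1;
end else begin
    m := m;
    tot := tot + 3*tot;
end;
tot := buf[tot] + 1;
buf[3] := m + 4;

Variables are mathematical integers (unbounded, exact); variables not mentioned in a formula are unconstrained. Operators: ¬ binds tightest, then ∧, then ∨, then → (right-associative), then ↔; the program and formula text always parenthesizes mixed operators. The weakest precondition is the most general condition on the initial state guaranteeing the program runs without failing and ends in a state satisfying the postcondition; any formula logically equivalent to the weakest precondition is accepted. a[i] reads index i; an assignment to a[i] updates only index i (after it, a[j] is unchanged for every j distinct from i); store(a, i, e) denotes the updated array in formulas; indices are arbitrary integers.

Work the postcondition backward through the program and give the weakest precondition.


Working backward. After the program, the postcondition tot + 2 > -1 must hold; in canonical form it is tot > -3.
Before buf[3] := m + 4: tot > -3
Before tot := buf[tot] + 1: buf[tot] > -4
Then branch requires buf[tot] > -4; else branch requires buf[4*tot] > -4.
Before the if: ((2*buf[m] + 2*tot ≠ 2 ∨ m = 2) → buf[tot] > -4) ∧ ((¬(2*buf[m] + 2*tot ≠ 2 ∨ m = 2)) → buf[4*tot] > -4)
Answer: WP = ((2*buf[m] + 2*tot ≠ 2 ∨ m = 2) → buf[tot] > -4) ∧ ((¬(2*buf[m] + 2*tot ≠ 2 ∨ m = 2)) → buf[4*tot] > -4)


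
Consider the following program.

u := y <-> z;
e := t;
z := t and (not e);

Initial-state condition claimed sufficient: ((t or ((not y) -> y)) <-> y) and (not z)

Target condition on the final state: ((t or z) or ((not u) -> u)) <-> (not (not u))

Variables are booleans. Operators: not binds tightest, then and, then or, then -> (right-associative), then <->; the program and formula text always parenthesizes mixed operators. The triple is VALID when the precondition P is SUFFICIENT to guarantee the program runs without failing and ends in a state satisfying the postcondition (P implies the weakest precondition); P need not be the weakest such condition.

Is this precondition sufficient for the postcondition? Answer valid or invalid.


Working backward. After the program, the postcondition ((t or z) or ((not u) -> u)) <-> (not (not u)) must hold; in canonical form it is (t or z or ((not u) -> u)) <-> u.
Before z := t and (not e): (t or (t and (not e)) or ((not u) -> u)) <-> u
Before e := t: (t or ((not u) -> u)) <-> u
Before u := y <-> z: (t or ((not (y <-> z)) -> (y <-> z))) <-> (y <-> z)
The weakest precondition is (t or ((not (y <-> z)) -> (y <-> z))) <-> (y <-> z).
Check whether ((t or ((not y) -> y)) <-> y) and (not z) implies it.
Countermodel: at the initial state t = true, y = true, z = false, the precondition holds but the weakest precondition fails.
Answer: invalid


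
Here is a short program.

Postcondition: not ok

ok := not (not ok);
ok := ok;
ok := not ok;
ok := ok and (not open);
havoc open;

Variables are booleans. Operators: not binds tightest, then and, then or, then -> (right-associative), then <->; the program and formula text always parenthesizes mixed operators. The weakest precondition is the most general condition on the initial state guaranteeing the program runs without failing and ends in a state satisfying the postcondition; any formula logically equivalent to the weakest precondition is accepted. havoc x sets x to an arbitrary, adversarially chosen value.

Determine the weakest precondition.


Working backward. After the program, not ok must hold.
Before havoc open: not ok
Before ok := ok and (not open): not (ok and (not open))
Before ok := not ok: not ((not ok) and (not open))
Before ok := ok: not ((not ok) and (not open))
Before ok := not (not ok): not ((not ok) and (not open))
Answer: WP = not ((not ok) and (not open))


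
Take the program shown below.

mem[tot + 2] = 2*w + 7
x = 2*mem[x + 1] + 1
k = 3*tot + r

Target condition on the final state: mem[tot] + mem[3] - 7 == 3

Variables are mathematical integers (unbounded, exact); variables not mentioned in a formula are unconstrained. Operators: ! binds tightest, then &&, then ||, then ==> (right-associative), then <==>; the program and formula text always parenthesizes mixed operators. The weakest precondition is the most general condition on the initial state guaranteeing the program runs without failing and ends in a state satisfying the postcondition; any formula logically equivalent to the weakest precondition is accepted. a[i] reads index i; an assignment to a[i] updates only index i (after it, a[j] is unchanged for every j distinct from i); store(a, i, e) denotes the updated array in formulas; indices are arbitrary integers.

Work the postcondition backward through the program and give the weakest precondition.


Working backward. After the program, the postcondition mem[tot] + mem[3] - 7 == 3 must hold; in canonical form it is mem[3] + mem[tot] == 10.
Before k := 3*tot + r: mem[3] + mem[tot] == 10
Before x := 2*mem[x + 1] + 1: mem[3] + mem[tot] == 10
Before mem[tot + 2] := 2*w + 7: store(mem, tot + 2, 2*w + 7)[3] + store(mem, tot + 2, 2*w + 7)[tot] == 10
Answer: WP = store(mem, tot + 2, 2*w + 7)[3] + store(mem, tot + 2, 2*w + 7)[tot] == 10


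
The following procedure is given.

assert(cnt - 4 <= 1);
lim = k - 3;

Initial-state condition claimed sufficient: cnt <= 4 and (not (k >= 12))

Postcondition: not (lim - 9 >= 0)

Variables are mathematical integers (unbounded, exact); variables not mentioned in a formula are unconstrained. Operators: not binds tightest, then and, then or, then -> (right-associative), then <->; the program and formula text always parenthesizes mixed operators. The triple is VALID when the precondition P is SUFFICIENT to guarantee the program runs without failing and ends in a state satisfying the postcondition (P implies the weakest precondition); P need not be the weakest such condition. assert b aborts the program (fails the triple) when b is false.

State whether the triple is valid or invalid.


Working backward. After the program, the postcondition not (lim - 9 >= 0) must hold; in canonical form it is not (lim >= 9).
Before lim := k - 3: not (k >= 12)
Before assert cnt - 4 <= 1: cnt <= 5 and (not (k >= 12))
The weakest precondition is cnt <= 5 and (not (k >= 12)).
Check whether cnt <= 4 and (not (k >= 12)) implies it.
Every state satisfying the precondition satisfies the weakest precondition: the implication holds.
Answer: valid


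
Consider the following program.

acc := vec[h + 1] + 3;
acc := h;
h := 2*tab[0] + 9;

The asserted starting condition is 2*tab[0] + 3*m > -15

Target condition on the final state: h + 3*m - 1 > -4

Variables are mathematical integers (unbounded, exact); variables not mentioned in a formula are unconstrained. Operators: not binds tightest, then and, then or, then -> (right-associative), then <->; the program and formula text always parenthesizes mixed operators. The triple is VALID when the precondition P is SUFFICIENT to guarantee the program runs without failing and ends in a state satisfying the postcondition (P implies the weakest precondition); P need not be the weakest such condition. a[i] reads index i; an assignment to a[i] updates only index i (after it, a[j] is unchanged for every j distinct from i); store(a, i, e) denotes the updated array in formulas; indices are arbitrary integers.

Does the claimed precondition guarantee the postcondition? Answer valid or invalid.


Working backward. After the program, the postcondition h + 3*m - 1 > -4 must hold; in canonical form it is h + 3*m > -3.
Before h := 2*tab[0] + 9: 2*tab[0] + 3*m > -12
Before acc := h: 2*tab[0] + 3*m > -12
Before acc := vec[h + 1] + 3: 2*tab[0] + 3*m > -12
The weakest precondition is 2*tab[0] + 3*m > -12.
Check whether 2*tab[0] + 3*m > -15 implies it.
Countermodel: at the initial state m = -4, tab = {[0] = 0, elsewhere 0}, the precondition holds but the weakest precondition fails.
Answer: invalid


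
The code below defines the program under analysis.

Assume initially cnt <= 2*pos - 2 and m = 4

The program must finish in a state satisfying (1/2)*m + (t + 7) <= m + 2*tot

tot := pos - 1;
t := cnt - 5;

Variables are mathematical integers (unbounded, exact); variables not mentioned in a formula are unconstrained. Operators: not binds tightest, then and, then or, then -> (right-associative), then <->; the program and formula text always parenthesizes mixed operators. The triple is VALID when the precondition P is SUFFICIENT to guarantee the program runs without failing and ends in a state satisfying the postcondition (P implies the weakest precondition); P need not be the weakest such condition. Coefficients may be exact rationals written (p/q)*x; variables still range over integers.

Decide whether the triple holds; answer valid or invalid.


Working backward. After the program, the postcondition (1/2)*m + (t + 7) <= m + 2*tot must hold; in canonical form it is t <= (1/2)*m + 2*tot - 7.
Before t := cnt - 5: cnt <= (1/2)*m + 2*tot - 2
Before tot := pos - 1: cnt <= (1/2)*m + 2*pos - 4
The weakest precondition is cnt <= (1/2)*m + 2*pos - 4.
Check whether cnt <= 2*pos - 2 and m = 4 implies it.
Every state satisfying the precondition satisfies the weakest precondition: the implication holds.
Answer: valid


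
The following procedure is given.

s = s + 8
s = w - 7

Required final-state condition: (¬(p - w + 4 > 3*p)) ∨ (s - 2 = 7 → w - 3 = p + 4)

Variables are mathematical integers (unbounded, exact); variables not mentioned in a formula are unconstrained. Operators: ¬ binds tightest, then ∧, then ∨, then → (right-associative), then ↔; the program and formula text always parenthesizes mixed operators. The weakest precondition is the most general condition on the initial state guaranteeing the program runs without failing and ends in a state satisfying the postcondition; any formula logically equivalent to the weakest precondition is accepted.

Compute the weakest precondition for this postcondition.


Working backward. After the program, the postcondition (¬(p - w + 4 > 3*p)) ∨ (s - 2 = 7 → w - 3 = p + 4) must hold; in canonical form it is (¬(2*p + w < 4)) ∨ (s = 9 → w = p + 7).
Before s := w - 7: (¬(2*p + w < 4)) ∨ (w = 16 → w = p + 7)
Before s := s + 8: (¬(2*p + w < 4)) ∨ (w = 16 → w = p + 7)
Answer: WP = (¬(2*p + w < 4)) ∨ (w = 16 → w = p + 7)


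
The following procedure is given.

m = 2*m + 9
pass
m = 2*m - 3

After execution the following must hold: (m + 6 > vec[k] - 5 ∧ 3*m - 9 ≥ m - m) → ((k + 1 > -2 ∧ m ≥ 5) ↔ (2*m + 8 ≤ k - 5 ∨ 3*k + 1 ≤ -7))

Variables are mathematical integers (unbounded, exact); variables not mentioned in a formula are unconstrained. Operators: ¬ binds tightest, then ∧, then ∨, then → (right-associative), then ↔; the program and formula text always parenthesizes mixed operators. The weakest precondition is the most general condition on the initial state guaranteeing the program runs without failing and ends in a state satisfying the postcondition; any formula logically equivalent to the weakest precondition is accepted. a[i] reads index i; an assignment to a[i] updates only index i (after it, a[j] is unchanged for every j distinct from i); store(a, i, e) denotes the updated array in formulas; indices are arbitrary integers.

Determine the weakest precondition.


Working backward. After the program, the postcondition (m + 6 > vec[k] - 5 ∧ 3*m - 9 ≥ m - m) → ((k + 1 > -2 ∧ m ≥ 5) ↔ (2*m + 8 ≤ k - 5 ∨ 3*k + 1 ≤ -7)) must hold; in canonical form it is (m > vec[k] - 11 ∧ 3*m ≥ 9) → ((k > -3 ∧ m ≥ 5) ↔ (2*m ≤ k - 13 ∨ 3*k ≤ -8)).
Before m := 2*m - 3: (2*m > vec[k] - 8 ∧ 6*m ≥ 18) → ((k > -3 ∧ 2*m ≥ 8) ↔ (4*m ≤ k - 7 ∨ 3*k ≤ -8))
Before skip: (2*m > vec[k] - 8 ∧ 6*m ≥ 18) → ((k > -3 ∧ 2*m ≥ 8) ↔ (4*m ≤ k - 7 ∨ 3*k ≤ -8))
Before m := 2*m + 9: (4*m > vec[k] - 26 ∧ 12*m ≥ -36) → ((k > -3 ∧ 4*m ≥ -10) ↔ (8*m ≤ k - 43 ∨ 3*k ≤ -8))
Answer: WP = (4*m > vec[k] - 26 ∧ 12*m ≥ -36) → ((k > -3 ∧ 4*m ≥ -10) ↔ (8*m ≤ k - 43 ∨ 3*k ≤ -8))


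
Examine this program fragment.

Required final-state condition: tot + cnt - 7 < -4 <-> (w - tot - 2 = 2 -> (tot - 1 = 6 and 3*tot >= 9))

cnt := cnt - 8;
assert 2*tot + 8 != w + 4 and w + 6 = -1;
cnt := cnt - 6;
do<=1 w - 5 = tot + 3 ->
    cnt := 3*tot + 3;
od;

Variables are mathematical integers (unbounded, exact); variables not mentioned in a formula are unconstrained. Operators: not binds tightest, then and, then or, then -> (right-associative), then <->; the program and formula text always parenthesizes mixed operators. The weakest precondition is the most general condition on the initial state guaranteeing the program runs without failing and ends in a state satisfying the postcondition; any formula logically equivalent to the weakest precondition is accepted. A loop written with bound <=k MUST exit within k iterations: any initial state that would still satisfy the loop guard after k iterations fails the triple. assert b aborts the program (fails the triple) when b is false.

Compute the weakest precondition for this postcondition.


Working backward. After the program, the postcondition tot + cnt - 7 < -4 <-> (w - tot - 2 = 2 -> (tot - 1 = 6 and 3*tot >= 9)) must hold; in canonical form it is cnt + tot < 3 <-> (w = tot + 4 -> (tot = 7 and 3*tot >= 9)).
Before the loop (bound <=1), unroll the exhaustion recursion (WP_0 = exit-now case; WP_j = one more guarded iteration, up to j = 1):
  WP_0: (not (w = tot + 8)) and (cnt + tot < 3 <-> (w = tot + 4 -> (tot = 7 and 3*tot >= 9)))
  WP_1: (w = tot + 8 -> ((not (w = tot + 8)) and (4*tot < 0 <-> (w = tot + 4 -> (tot = 7 and 3*tot >= 9))))) and ((not (w = tot + 8)) -> (cnt + tot < 3 <-> (w = tot + 4 -> (tot = 7 and 3*tot >= 9))))
So before the loop: (w = tot + 8 -> ((not (w = tot + 8)) and (4*tot < 0 <-> (w = tot + 4 -> (tot = 7 and 3*tot >= 9))))) and ((not (w = tot + 8)) -> (cnt + tot < 3 <-> (w = tot + 4 -> (tot = 7 and 3*tot >= 9))))
Before cnt := cnt - 6: (w = tot + 8 -> ((not (w = tot + 8)) and (4*tot < 0 <-> (w = tot + 4 -> (tot = 7 and 3*tot >= 9))))) and ((not (w = tot + 8)) -> (cnt + tot < 9 <-> (w = tot + 4 -> (tot = 7 and 3*tot >= 9))))
Before assert 2*tot + 8 != w + 4 and w + 6 = -1: 2*tot != w - 4 and w = -7 and (w = tot + 8 -> ((not (w = tot + 8)) and (4*tot < 0 <-> (w = tot + 4 -> (tot = 7 and 3*tot >= 9))))) and ((not (w = tot + 8)) -> (cnt + tot < 9 <-> (w = tot + 4 -> (tot = 7 and 3*tot >= 9))))
Before cnt := cnt - 8: 2*tot != w - 4 and w = -7 and (w = tot + 8 -> ((not (w = tot + 8)) and (4*tot < 0 <-> (w = tot + 4 -> (tot = 7 and 3*tot >= 9))))) and ((not (w = tot + 8)) -> (cnt + tot < 17 <-> (w = tot + 4 -> (tot = 7 and 3*tot >= 9))))
Answer: WP = 2*tot != w - 4 and w = -7 and (w = tot + 8 -> ((not (w = tot + 8)) and (4*tot < 0 <-> (w = tot + 4 -> (tot = 7 and 3*tot >= 9))))) and ((not (w = tot + 8)) -> (cnt + tot < 17 <-> (w = tot + 4 -> (tot = 7 and 3*tot >= 9))))


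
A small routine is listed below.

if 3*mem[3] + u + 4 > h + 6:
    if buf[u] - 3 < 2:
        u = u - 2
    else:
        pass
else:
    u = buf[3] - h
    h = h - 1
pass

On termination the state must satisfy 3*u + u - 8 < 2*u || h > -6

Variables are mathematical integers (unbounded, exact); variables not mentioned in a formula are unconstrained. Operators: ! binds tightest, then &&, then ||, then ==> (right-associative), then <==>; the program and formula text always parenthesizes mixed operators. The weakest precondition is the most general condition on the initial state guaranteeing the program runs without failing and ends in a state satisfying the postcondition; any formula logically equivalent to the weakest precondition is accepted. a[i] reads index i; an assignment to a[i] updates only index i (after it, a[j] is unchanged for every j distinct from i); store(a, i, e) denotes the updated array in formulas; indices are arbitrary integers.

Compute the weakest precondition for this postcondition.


Working backward. After the program, the postcondition 3*u + u - 8 < 2*u || h > -6 must hold; in canonical form it is 2*u < 8 || h > -6.
Before skip: 2*u < 8 || h > -6
Then branch requires (buf[u] < 5 ==> (2*u < 12 || h > -6)) && ((!(buf[u] < 5)) ==> (2*u < 8 || h > -6)); else branch requires 2*buf[3] < 2*h + 8 || h > -5.
Before the if: (3*mem[3] + u > h + 2 ==> ((buf[u] < 5 ==> (2*u < 12 || h > -6)) && ((!(buf[u] < 5)) ==> (2*u < 8 || h > -6)))) && ((!(3*mem[3] + u > h + 2)) ==> (2*buf[3] < 2*h + 8 || h > -5))
Answer: WP = (3*mem[3] + u > h + 2 ==> ((buf[u] < 5 ==> (2*u < 12 || h > -6)) && ((!(buf[u] < 5)) ==> (2*u < 8 || h > -6)))) && ((!(3*mem[3] + u > h + 2)) ==> (2*buf[3] < 2*h + 8 || h > -5))


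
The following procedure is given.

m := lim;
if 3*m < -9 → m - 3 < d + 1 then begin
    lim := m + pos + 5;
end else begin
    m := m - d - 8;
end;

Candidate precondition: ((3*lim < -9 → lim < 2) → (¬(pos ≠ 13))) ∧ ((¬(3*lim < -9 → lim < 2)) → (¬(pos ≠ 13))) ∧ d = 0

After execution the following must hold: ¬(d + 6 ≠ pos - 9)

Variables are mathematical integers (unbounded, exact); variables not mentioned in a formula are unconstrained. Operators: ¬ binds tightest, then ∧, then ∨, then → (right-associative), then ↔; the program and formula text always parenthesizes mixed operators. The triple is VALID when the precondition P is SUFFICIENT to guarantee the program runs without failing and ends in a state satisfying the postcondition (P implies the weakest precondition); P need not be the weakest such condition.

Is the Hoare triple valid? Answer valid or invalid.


Working backward. After the program, the postcondition ¬(d + 6 ≠ pos - 9) must hold; in canonical form it is ¬(d ≠ pos - 15).
Then branch requires ¬(d ≠ pos - 15); else branch requires ¬(d ≠ pos - 15).
Before the if: ((3*m < -9 → m < d + 4) → (¬(d ≠ pos - 15))) ∧ ((¬(3*m < -9 → m < d + 4)) → (¬(d ≠ pos - 15)))
Before m := lim: ((3*lim < -9 → lim < d + 4) → (¬(d ≠ pos - 15))) ∧ ((¬(3*lim < -9 → lim < d + 4)) → (¬(d ≠ pos - 15)))
The weakest precondition is ((3*lim < -9 → lim < d + 4) → (¬(d ≠ pos - 15))) ∧ ((¬(3*lim < -9 → lim < d + 4)) → (¬(d ≠ pos - 15))).
Check whether ((3*lim < -9 → lim < 2) → (¬(pos ≠ 13))) ∧ ((¬(3*lim < -9 → lim < 2)) → (¬(pos ≠ 13))) ∧ d = 0 implies it.
Countermodel: at the initial state d = 0, lim = -4, pos = 13, the precondition holds but the weakest precondition fails.
Answer: invalid
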